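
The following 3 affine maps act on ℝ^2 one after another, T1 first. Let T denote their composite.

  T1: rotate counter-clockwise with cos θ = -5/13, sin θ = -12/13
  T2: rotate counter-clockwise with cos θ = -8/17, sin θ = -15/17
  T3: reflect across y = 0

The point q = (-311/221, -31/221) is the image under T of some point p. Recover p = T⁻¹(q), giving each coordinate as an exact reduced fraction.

T1 = [-5/13 12/13 0; -12/13 -5/13 0; 0 0 1]
T2·T1 = [-140/221 -171/221 0; 171/221 -140/221 0; 0 0 1]
T3·…·T1 = [-140/221 -171/221 0; -171/221 140/221 0; 0 0 1]
det M = -1; M⁻¹ = [-140/221 -171/221 0; -171/221 140/221 0; 0 0 1]
M⁻¹ · (-311/221, -31/221)ᵀ = (1, 1)ᵀ

p = (1, 1)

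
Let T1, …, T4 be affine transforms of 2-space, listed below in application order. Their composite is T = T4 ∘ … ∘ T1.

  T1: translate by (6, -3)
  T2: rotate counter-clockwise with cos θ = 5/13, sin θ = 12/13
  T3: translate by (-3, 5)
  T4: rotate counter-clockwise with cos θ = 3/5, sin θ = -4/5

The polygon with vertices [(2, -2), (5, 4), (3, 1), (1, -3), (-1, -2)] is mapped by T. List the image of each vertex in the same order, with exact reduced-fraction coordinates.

image vertices: (727/65, 164/65), (164/13, 118/13), (742/65, 369/65), (136/13, 17/13), (538/65, 116/65)

T1 translate by (6, -3): (2, -2) → (8, -5); (5, 4) → (11, 1); (3, 1) → (9, -2); (1, -3) → (7, -6); (-1, -2) → (5, -5)
T2 rotate counter-clockwise with cos θ = 5/13, sin θ = 12/13: (8, -5) → (100/13, 71/13); (11, 1) → (43/13, 137/13); (9, -2) → (69/13, 98/13); (7, -6) → (107/13, 54/13); (5, -5) → (85/13, 35/13)
T3 translate by (-3, 5): (100/13, 71/13) → (61/13, 136/13); (43/13, 137/13) → (4/13, 202/13); (69/13, 98/13) → (30/13, 163/13); (107/13, 54/13) → (68/13, 119/13); (85/13, 35/13) → (46/13, 100/13)
T4 rotate counter-clockwise with cos θ = 3/5, sin θ = -4/5: (61/13, 136/13) → (727/65, 164/65); (4/13, 202/13) → (164/13, 118/13); (30/13, 163/13) → (742/65, 369/65); (68/13, 119/13) → (136/13, 17/13); (46/13, 100/13) → (538/65, 116/65)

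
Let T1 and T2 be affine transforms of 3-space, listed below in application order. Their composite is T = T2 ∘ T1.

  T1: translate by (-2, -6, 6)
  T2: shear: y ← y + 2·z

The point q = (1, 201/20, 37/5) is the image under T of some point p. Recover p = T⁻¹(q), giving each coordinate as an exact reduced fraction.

p = (3, 5/4, 7/5)

T1 = [1 0 0 -2; 0 1 0 -6; 0 0 1 6; 0 0 0 1]
T2·T1 = [1 0 0 -2; 0 1 2 6; 0 0 1 6; 0 0 0 1]
det M = 1; M⁻¹ = [1 0 0 2; 0 1 -2 6; 0 0 1 -6; 0 0 0 1]
M⁻¹ · (1, 201/20, 37/5)ᵀ = (3, 5/4, 7/5)ᵀ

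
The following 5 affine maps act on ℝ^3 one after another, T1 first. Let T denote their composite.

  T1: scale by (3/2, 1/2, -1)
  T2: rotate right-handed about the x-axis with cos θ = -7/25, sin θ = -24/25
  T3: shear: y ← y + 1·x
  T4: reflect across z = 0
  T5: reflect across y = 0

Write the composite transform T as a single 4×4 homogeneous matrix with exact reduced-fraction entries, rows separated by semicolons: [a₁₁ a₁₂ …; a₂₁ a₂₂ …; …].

T1 = [3/2 0 0 0; 0 1/2 0 0; 0 0 -1 0; 0 0 0 1]
T2·T1 = [3/2 0 0 0; 0 -7/50 -24/25 0; 0 -12/25 7/25 0; 0 0 0 1]
T3·…·T1 = [3/2 0 0 0; 3/2 -7/50 -24/25 0; 0 -12/25 7/25 0; 0 0 0 1]
T4·…·T1 = [3/2 0 0 0; 3/2 -7/50 -24/25 0; 0 12/25 -7/25 0; 0 0 0 1]
T5·…·T1 = [3/2 0 0 0; -3/2 7/50 24/25 0; 0 12/25 -7/25 0; 0 0 0 1]

T = [3/2 0 0 0; -3/2 7/50 24/25 0; 0 12/25 -7/25 0; 0 0 0 1]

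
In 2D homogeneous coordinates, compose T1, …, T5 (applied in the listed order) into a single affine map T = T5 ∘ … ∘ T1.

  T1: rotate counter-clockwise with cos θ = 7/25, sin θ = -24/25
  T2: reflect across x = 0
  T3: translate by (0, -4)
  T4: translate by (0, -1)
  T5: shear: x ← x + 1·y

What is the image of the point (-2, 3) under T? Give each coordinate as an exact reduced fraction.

T(p) = (-114/25, -56/25)

T1 rotate counter-clockwise with cos θ = 7/25, sin θ = -24/25: (-2, 3) → (58/25, 69/25)
T2 reflect across x = 0: (58/25, 69/25) → (-58/25, 69/25)
T3 translate by (0, -4): (-58/25, 69/25) → (-58/25, -31/25)
T4 translate by (0, -1): (-58/25, -31/25) → (-58/25, -56/25)
T5 shear: x ← x + 1·y: (-58/25, -56/25) → (-114/25, -56/25)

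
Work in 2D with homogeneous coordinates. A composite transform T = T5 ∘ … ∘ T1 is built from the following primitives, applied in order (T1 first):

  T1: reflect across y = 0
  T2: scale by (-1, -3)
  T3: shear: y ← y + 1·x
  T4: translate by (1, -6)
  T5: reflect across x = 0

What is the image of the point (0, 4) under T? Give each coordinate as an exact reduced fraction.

T1 reflect across y = 0: (0, 4) → (0, -4)
T2 scale by (-1, -3): (0, -4) → (0, 12)
T3 shear: y ← y + 1·x: (0, 12) → (0, 12)
T4 translate by (1, -6): (0, 12) → (1, 6)
T5 reflect across x = 0: (1, 6) → (-1, 6)

T(p) = (-1, 6)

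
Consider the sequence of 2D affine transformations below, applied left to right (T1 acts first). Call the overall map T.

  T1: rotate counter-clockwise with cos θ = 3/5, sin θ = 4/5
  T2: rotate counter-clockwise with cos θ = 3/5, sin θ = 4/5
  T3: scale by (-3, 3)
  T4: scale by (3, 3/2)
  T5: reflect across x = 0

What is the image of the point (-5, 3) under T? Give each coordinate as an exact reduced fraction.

T(p) = (-333/25, -1269/50)

T1 rotate counter-clockwise with cos θ = 3/5, sin θ = 4/5: (-5, 3) → (-27/5, -11/5)
T2 rotate counter-clockwise with cos θ = 3/5, sin θ = 4/5: (-27/5, -11/5) → (-37/25, -141/25)
T3 scale by (-3, 3): (-37/25, -141/25) → (111/25, -423/25)
T4 scale by (3, 3/2): (111/25, -423/25) → (333/25, -1269/50)
T5 reflect across x = 0: (333/25, -1269/50) → (-333/25, -1269/50)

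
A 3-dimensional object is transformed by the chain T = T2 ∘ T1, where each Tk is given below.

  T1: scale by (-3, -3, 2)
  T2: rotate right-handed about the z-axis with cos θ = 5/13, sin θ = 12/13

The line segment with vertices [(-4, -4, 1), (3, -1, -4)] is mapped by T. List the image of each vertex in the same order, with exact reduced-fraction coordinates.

T1 scale by (-3, -3, 2): (-4, -4, 1) → (12, 12, 2); (3, -1, -4) → (-9, 3, -8)
T2 rotate right-handed about the z-axis with cos θ = 5/13, sin θ = 12/13: (12, 12, 2) → (-84/13, 204/13, 2); (-9, 3, -8) → (-81/13, -93/13, -8)

image vertices: (-84/13, 204/13, 2), (-81/13, -93/13, -8)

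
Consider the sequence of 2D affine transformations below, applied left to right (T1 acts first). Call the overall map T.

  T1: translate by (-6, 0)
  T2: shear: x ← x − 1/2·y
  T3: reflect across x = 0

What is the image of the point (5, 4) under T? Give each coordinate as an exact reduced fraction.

T(p) = (3, 4)

T1 translate by (-6, 0): (5, 4) → (-1, 4)
T2 shear: x ← x − 1/2·y: (-1, 4) → (-3, 4)
T3 reflect across x = 0: (-3, 4) → (3, 4)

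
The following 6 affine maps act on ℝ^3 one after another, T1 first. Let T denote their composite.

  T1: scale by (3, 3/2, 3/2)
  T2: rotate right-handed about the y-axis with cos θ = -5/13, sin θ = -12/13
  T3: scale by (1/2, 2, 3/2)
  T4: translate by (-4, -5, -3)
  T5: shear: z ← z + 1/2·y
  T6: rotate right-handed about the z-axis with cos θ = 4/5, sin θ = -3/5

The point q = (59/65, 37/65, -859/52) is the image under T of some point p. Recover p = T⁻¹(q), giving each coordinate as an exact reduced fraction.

p = (-4, 2, -3)

T1 = [3 0 0 0; 0 3/2 0 0; 0 0 3/2 0; 0 0 0 1]
T2·T1 = [-15/13 0 -18/13 0; 0 3/2 0 0; 36/13 0 -15/26 0; 0 0 0 1]
T3·…·T1 = [-15/26 0 -9/13 0; 0 3 0 0; 54/13 0 -45/52 0; 0 0 0 1]
T4·…·T1 = [-15/26 0 -9/13 -4; 0 3 0 -5; 54/13 0 -45/52 -3; 0 0 0 1]
T5·…·T1 = [-15/26 0 -9/13 -4; 0 3 0 -5; 54/13 3/2 -45/52 -11/2; 0 0 0 1]
T6·…·T1 = [-6/13 9/5 -36/65 -31/5; 9/26 12/5 27/65 -8/5; 54/13 3/2 -45/52 -11/2; 0 0 0 1]
det M = 81/8; M⁻¹ = [-4/15 14/195 8/39 -16/39; 1/5 4/15 0 5/3; -14/15 472/585 -20/117 -212/39; 0 0 0 1]
M⁻¹ · (59/65, 37/65, -859/52)ᵀ = (-4, 2, -3)ᵀ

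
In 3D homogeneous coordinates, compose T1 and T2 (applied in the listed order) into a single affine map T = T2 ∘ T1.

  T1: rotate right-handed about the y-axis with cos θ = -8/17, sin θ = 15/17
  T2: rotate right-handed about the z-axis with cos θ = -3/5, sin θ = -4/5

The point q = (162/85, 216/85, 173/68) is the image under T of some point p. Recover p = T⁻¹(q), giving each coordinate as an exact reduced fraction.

p = (-3/4, 0, -4)

T1 = [-8/17 0 15/17 0; 0 1 0 0; -15/17 0 -8/17 0; 0 0 0 1]
T2·T1 = [24/85 4/5 -9/17 0; 32/85 -3/5 -12/17 0; -15/17 0 -8/17 0; 0 0 0 1]
det M = 1; M⁻¹ = [24/85 32/85 -15/17 0; 4/5 -3/5 0 0; -9/17 -12/17 -8/17 0; 0 0 0 1]
M⁻¹ · (162/85, 216/85, 173/68)ᵀ = (-3/4, 0, -4)ᵀ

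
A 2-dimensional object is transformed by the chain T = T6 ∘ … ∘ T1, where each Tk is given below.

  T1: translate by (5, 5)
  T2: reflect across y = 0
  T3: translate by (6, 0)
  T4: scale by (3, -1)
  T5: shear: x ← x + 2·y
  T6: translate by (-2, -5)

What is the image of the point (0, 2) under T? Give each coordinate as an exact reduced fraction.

T1 translate by (5, 5): (0, 2) → (5, 7)
T2 reflect across y = 0: (5, 7) → (5, -7)
T3 translate by (6, 0): (5, -7) → (11, -7)
T4 scale by (3, -1): (11, -7) → (33, 7)
T5 shear: x ← x + 2·y: (33, 7) → (47, 7)
T6 translate by (-2, -5): (47, 7) → (45, 2)

T(p) = (45, 2)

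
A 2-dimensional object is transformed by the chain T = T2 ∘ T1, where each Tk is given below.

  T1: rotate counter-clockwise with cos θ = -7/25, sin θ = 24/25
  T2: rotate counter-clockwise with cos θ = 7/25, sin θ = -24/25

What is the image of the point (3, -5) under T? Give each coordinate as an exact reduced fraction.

T(p) = (3261/625, -1627/625)

T1 rotate counter-clockwise with cos θ = -7/25, sin θ = 24/25: (3, -5) → (99/25, 107/25)
T2 rotate counter-clockwise with cos θ = 7/25, sin θ = -24/25: (99/25, 107/25) → (3261/625, -1627/625)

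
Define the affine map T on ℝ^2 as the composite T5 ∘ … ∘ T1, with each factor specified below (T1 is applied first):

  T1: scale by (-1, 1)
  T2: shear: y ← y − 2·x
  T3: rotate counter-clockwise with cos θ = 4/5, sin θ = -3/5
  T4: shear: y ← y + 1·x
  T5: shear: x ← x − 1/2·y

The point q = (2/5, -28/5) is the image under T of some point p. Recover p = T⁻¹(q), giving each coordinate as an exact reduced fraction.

T1 = [-1 0 0; 0 1 0; 0 0 1]
T2·T1 = [-1 0 0; 2 1 0; 0 0 1]
T3·…·T1 = [2/5 3/5 0; 11/5 4/5 0; 0 0 1]
T4·…·T1 = [2/5 3/5 0; 13/5 7/5 0; 0 0 1]
T5·…·T1 = [-9/10 -1/10 0; 13/5 7/5 0; 0 0 1]
det M = -1; M⁻¹ = [-7/5 -1/10 0; 13/5 9/10 0; 0 0 1]
M⁻¹ · (2/5, -28/5)ᵀ = (0, -4)ᵀ

p = (0, -4)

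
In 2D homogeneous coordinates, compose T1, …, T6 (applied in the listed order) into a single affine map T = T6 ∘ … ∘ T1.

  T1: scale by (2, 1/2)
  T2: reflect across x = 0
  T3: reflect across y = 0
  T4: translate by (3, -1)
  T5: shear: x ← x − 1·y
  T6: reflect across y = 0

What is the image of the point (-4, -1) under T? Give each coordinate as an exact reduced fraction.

T(p) = (23/2, 1/2)

T1 scale by (2, 1/2): (-4, -1) → (-8, -1/2)
T2 reflect across x = 0: (-8, -1/2) → (8, -1/2)
T3 reflect across y = 0: (8, -1/2) → (8, 1/2)
T4 translate by (3, -1): (8, 1/2) → (11, -1/2)
T5 shear: x ← x − 1·y: (11, -1/2) → (23/2, -1/2)
T6 reflect across y = 0: (23/2, -1/2) → (23/2, 1/2)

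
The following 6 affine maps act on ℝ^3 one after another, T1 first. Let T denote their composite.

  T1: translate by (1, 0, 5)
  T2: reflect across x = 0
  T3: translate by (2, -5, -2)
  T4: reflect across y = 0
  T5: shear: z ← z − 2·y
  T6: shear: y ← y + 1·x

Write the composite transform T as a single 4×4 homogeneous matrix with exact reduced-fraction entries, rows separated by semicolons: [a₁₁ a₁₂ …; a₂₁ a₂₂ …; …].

T = [-1 0 0 1; -1 -1 0 6; 0 2 1 -7; 0 0 0 1]

T1 = [1 0 0 1; 0 1 0 0; 0 0 1 5; 0 0 0 1]
T2·T1 = [-1 0 0 -1; 0 1 0 0; 0 0 1 5; 0 0 0 1]
T3·…·T1 = [-1 0 0 1; 0 1 0 -5; 0 0 1 3; 0 0 0 1]
T4·…·T1 = [-1 0 0 1; 0 -1 0 5; 0 0 1 3; 0 0 0 1]
T5·…·T1 = [-1 0 0 1; 0 -1 0 5; 0 2 1 -7; 0 0 0 1]
T6·…·T1 = [-1 0 0 1; -1 -1 0 6; 0 2 1 -7; 0 0 0 1]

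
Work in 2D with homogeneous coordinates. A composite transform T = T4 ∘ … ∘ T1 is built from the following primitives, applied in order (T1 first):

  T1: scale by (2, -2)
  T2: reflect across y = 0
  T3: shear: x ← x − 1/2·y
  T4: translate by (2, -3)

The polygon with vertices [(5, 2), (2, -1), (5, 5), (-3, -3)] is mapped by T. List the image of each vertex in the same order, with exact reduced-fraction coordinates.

T1 scale by (2, -2): (5, 2) → (10, -4); (2, -1) → (4, 2); (5, 5) → (10, -10); (-3, -3) → (-6, 6)
T2 reflect across y = 0: (10, -4) → (10, 4); (4, 2) → (4, -2); (10, -10) → (10, 10); (-6, 6) → (-6, -6)
T3 shear: x ← x − 1/2·y: (10, 4) → (8, 4); (4, -2) → (5, -2); (10, 10) → (5, 10); (-6, -6) → (-3, -6)
T4 translate by (2, -3): (8, 4) → (10, 1); (5, -2) → (7, -5); (5, 10) → (7, 7); (-3, -6) → (-1, -9)

image vertices: (10, 1), (7, -5), (7, 7), (-1, -9)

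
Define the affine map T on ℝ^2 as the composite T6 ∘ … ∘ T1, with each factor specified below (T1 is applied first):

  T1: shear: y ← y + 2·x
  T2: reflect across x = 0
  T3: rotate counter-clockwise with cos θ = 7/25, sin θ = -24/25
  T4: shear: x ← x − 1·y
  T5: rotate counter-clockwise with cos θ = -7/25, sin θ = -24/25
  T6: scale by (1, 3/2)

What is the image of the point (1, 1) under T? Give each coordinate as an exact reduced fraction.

T(p) = (188/125, -477/250)

T1 shear: y ← y + 2·x: (1, 1) → (1, 3)
T2 reflect across x = 0: (1, 3) → (-1, 3)
T3 rotate counter-clockwise with cos θ = 7/25, sin θ = -24/25: (-1, 3) → (13/5, 9/5)
T4 shear: x ← x − 1·y: (13/5, 9/5) → (4/5, 9/5)
T5 rotate counter-clockwise with cos θ = -7/25, sin θ = -24/25: (4/5, 9/5) → (188/125, -159/125)
T6 scale by (1, 3/2): (188/125, -159/125) → (188/125, -477/250)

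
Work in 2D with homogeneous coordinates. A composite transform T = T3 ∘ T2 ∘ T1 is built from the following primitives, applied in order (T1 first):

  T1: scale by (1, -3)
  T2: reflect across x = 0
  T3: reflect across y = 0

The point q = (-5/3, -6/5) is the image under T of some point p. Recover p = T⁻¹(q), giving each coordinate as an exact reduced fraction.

p = (5/3, -2/5)

T1 = [1 0 0; 0 -3 0; 0 0 1]
T2·T1 = [-1 0 0; 0 -3 0; 0 0 1]
T3·…·T1 = [-1 0 0; 0 3 0; 0 0 1]
det M = -3; M⁻¹ = [-1 0 0; 0 1/3 0; 0 0 1]
M⁻¹ · (-5/3, -6/5)ᵀ = (5/3, -2/5)ᵀ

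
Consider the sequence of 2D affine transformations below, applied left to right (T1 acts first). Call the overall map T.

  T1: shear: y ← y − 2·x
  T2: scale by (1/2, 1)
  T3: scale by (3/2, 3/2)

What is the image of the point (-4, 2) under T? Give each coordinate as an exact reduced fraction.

T(p) = (-3, 15)

T1 shear: y ← y − 2·x: (-4, 2) → (-4, 10)
T2 scale by (1/2, 1): (-4, 10) → (-2, 10)
T3 scale by (3/2, 3/2): (-2, 10) → (-3, 15)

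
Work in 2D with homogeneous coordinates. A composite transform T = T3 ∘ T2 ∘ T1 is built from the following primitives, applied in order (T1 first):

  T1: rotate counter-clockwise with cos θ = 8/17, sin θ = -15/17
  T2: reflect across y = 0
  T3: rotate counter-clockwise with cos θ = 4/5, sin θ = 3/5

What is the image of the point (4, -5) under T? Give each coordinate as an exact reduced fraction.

T1 rotate counter-clockwise with cos θ = 8/17, sin θ = -15/17: (4, -5) → (-43/17, -100/17)
T2 reflect across y = 0: (-43/17, -100/17) → (-43/17, 100/17)
T3 rotate counter-clockwise with cos θ = 4/5, sin θ = 3/5: (-43/17, 100/17) → (-472/85, 271/85)

T(p) = (-472/85, 271/85)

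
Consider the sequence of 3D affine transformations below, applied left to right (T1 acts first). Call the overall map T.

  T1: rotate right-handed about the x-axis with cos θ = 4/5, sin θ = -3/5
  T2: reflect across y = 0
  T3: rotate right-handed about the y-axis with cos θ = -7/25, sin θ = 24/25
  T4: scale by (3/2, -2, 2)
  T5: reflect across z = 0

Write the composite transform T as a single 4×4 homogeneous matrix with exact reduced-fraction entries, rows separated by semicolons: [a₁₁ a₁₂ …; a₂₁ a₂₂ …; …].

T1 = [1 0 0 0; 0 4/5 3/5 0; 0 -3/5 4/5 0; 0 0 0 1]
T2·T1 = [1 0 0 0; 0 -4/5 -3/5 0; 0 -3/5 4/5 0; 0 0 0 1]
T3·…·T1 = [-7/25 -72/125 96/125 0; 0 -4/5 -3/5 0; -24/25 21/125 -28/125 0; 0 0 0 1]
T4·…·T1 = [-21/50 -108/125 144/125 0; 0 8/5 6/5 0; -48/25 42/125 -56/125 0; 0 0 0 1]
T5·…·T1 = [-21/50 -108/125 144/125 0; 0 8/5 6/5 0; 48/25 -42/125 56/125 0; 0 0 0 1]

T = [-21/50 -108/125 144/125 0; 0 8/5 6/5 0; 48/25 -42/125 56/125 0; 0 0 0 1]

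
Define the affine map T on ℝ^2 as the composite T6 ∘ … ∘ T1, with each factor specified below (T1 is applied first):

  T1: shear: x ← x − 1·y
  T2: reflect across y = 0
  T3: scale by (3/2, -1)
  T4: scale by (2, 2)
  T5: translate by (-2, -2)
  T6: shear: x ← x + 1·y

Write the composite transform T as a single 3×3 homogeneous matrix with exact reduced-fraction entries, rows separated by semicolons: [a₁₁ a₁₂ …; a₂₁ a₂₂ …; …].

T = [3 -1 -4; 0 2 -2; 0 0 1]

T1 = [1 -1 0; 0 1 0; 0 0 1]
T2·T1 = [1 -1 0; 0 -1 0; 0 0 1]
T3·…·T1 = [3/2 -3/2 0; 0 1 0; 0 0 1]
T4·…·T1 = [3 -3 0; 0 2 0; 0 0 1]
T5·…·T1 = [3 -3 -2; 0 2 -2; 0 0 1]
T6·…·T1 = [3 -1 -4; 0 2 -2; 0 0 1]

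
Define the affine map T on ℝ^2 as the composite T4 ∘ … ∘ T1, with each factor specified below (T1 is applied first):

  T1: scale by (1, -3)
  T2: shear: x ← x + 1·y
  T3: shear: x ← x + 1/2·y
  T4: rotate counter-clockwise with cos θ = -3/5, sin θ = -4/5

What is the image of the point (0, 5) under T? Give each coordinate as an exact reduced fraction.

T(p) = (3/2, 27)

T1 scale by (1, -3): (0, 5) → (0, -15)
T2 shear: x ← x + 1·y: (0, -15) → (-15, -15)
T3 shear: x ← x + 1/2·y: (-15, -15) → (-45/2, -15)
T4 rotate counter-clockwise with cos θ = -3/5, sin θ = -4/5: (-45/2, -15) → (3/2, 27)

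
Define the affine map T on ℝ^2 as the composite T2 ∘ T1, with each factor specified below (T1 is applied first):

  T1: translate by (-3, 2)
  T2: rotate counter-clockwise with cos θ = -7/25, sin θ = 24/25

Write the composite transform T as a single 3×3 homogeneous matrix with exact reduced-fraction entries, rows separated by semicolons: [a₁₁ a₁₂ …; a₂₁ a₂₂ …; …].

T = [-7/25 -24/25 -27/25; 24/25 -7/25 -86/25; 0 0 1]

T1 = [1 0 -3; 0 1 2; 0 0 1]
T2·T1 = [-7/25 -24/25 -27/25; 24/25 -7/25 -86/25; 0 0 1]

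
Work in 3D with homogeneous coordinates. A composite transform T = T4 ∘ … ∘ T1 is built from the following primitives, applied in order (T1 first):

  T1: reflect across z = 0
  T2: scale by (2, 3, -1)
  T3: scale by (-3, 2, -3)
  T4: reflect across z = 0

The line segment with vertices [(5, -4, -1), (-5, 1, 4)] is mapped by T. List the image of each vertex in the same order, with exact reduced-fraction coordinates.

image vertices: (-30, -24, -3), (30, 6, 12)

T1 reflect across z = 0: (5, -4, -1) → (5, -4, 1); (-5, 1, 4) → (-5, 1, -4)
T2 scale by (2, 3, -1): (5, -4, 1) → (10, -12, -1); (-5, 1, -4) → (-10, 3, 4)
T3 scale by (-3, 2, -3): (10, -12, -1) → (-30, -24, 3); (-10, 3, 4) → (30, 6, -12)
T4 reflect across z = 0: (-30, -24, 3) → (-30, -24, -3); (30, 6, -12) → (30, 6, 12)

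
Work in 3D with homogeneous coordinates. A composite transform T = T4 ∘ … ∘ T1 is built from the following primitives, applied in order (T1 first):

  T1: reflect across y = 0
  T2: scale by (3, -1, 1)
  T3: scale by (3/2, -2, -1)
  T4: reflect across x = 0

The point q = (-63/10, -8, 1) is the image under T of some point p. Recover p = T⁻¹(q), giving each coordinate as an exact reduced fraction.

p = (7/5, 4, -1)

T1 = [1 0 0 0; 0 -1 0 0; 0 0 1 0; 0 0 0 1]
T2·T1 = [3 0 0 0; 0 1 0 0; 0 0 1 0; 0 0 0 1]
T3·…·T1 = [9/2 0 0 0; 0 -2 0 0; 0 0 -1 0; 0 0 0 1]
T4·…·T1 = [-9/2 0 0 0; 0 -2 0 0; 0 0 -1 0; 0 0 0 1]
det M = -9; M⁻¹ = [-2/9 0 0 0; 0 -1/2 0 0; 0 0 -1 0; 0 0 0 1]
M⁻¹ · (-63/10, -8, 1)ᵀ = (7/5, 4, -1)ᵀ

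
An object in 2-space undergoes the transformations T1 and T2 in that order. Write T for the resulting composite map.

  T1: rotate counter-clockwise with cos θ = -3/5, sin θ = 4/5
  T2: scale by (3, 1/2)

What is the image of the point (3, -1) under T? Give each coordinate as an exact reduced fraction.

T1 rotate counter-clockwise with cos θ = -3/5, sin θ = 4/5: (3, -1) → (-1, 3)
T2 scale by (3, 1/2): (-1, 3) → (-3, 3/2)

T(p) = (-3, 3/2)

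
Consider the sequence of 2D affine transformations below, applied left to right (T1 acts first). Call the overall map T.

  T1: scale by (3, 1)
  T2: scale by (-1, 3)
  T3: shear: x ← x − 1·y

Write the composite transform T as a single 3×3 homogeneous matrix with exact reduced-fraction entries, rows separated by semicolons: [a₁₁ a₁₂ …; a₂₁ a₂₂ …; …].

T = [-3 -3 0; 0 3 0; 0 0 1]

T1 = [3 0 0; 0 1 0; 0 0 1]
T2·T1 = [-3 0 0; 0 3 0; 0 0 1]
T3·…·T1 = [-3 -3 0; 0 3 0; 0 0 1]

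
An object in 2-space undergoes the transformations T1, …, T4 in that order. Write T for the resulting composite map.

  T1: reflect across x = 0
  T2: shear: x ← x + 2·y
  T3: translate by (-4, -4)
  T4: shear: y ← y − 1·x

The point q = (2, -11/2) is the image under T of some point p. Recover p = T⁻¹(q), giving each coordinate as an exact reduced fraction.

T1 = [-1 0 0; 0 1 0; 0 0 1]
T2·T1 = [-1 2 0; 0 1 0; 0 0 1]
T3·…·T1 = [-1 2 -4; 0 1 -4; 0 0 1]
T4·…·T1 = [-1 2 -4; 1 -1 0; 0 0 1]
det M = -1; M⁻¹ = [1 2 4; 1 1 4; 0 0 1]
M⁻¹ · (2, -11/2)ᵀ = (-5, 1/2)ᵀ

p = (-5, 1/2)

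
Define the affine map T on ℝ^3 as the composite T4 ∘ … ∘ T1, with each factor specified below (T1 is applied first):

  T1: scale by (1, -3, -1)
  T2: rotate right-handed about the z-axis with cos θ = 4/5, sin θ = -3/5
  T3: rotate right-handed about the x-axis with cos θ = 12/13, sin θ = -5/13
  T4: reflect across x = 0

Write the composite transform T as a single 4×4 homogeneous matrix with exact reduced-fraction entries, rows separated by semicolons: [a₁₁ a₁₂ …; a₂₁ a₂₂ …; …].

T1 = [1 0 0 0; 0 -3 0 0; 0 0 -1 0; 0 0 0 1]
T2·T1 = [4/5 -9/5 0 0; -3/5 -12/5 0 0; 0 0 -1 0; 0 0 0 1]
T3·…·T1 = [4/5 -9/5 0 0; -36/65 -144/65 -5/13 0; 3/13 12/13 -12/13 0; 0 0 0 1]
T4·…·T1 = [-4/5 9/5 0 0; -36/65 -144/65 -5/13 0; 3/13 12/13 -12/13 0; 0 0 0 1]

T = [-4/5 9/5 0 0; -36/65 -144/65 -5/13 0; 3/13 12/13 -12/13 0; 0 0 0 1]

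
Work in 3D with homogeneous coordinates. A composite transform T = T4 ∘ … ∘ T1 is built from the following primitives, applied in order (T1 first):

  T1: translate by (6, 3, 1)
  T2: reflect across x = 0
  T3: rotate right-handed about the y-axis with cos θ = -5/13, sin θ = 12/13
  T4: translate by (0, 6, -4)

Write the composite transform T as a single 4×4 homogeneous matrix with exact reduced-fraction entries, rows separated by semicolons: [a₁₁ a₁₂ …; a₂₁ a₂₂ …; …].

T = [5/13 0 12/13 42/13; 0 1 0 9; 12/13 0 -5/13 15/13; 0 0 0 1]

T1 = [1 0 0 6; 0 1 0 3; 0 0 1 1; 0 0 0 1]
T2·T1 = [-1 0 0 -6; 0 1 0 3; 0 0 1 1; 0 0 0 1]
T3·…·T1 = [5/13 0 12/13 42/13; 0 1 0 3; 12/13 0 -5/13 67/13; 0 0 0 1]
T4·…·T1 = [5/13 0 12/13 42/13; 0 1 0 9; 12/13 0 -5/13 15/13; 0 0 0 1]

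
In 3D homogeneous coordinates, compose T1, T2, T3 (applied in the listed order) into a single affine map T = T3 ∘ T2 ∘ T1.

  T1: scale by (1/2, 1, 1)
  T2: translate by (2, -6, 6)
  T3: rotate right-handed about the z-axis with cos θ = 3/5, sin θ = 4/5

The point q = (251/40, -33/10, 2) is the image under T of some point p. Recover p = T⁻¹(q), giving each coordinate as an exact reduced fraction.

p = (-7/4, -1, -4)

T1 = [1/2 0 0 0; 0 1 0 0; 0 0 1 0; 0 0 0 1]
T2·T1 = [1/2 0 0 2; 0 1 0 -6; 0 0 1 6; 0 0 0 1]
T3·…·T1 = [3/10 -4/5 0 6; 2/5 3/5 0 -2; 0 0 1 6; 0 0 0 1]
det M = 1/2; M⁻¹ = [6/5 8/5 0 -4; -4/5 3/5 0 6; 0 0 1 -6; 0 0 0 1]
M⁻¹ · (251/40, -33/10, 2)ᵀ = (-7/4, -1, -4)ᵀ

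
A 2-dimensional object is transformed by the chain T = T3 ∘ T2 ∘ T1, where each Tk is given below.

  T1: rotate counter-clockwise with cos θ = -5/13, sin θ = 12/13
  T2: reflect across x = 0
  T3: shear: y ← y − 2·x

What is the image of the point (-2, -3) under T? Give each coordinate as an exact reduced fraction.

T1 rotate counter-clockwise with cos θ = -5/13, sin θ = 12/13: (-2, -3) → (46/13, -9/13)
T2 reflect across x = 0: (46/13, -9/13) → (-46/13, -9/13)
T3 shear: y ← y − 2·x: (-46/13, -9/13) → (-46/13, 83/13)

T(p) = (-46/13, 83/13)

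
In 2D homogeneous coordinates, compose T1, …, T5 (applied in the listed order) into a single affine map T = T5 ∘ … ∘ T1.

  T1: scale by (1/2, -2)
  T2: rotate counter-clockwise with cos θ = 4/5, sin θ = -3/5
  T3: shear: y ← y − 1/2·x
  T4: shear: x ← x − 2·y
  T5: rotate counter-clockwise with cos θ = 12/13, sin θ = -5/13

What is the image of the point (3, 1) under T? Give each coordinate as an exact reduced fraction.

T1 scale by (1/2, -2): (3, 1) → (3/2, -2)
T2 rotate counter-clockwise with cos θ = 4/5, sin θ = -3/5: (3/2, -2) → (0, -5/2)
T3 shear: y ← y − 1/2·x: (0, -5/2) → (0, -5/2)
T4 shear: x ← x − 2·y: (0, -5/2) → (5, -5/2)
T5 rotate counter-clockwise with cos θ = 12/13, sin θ = -5/13: (5, -5/2) → (95/26, -55/13)

T(p) = (95/26, -55/13)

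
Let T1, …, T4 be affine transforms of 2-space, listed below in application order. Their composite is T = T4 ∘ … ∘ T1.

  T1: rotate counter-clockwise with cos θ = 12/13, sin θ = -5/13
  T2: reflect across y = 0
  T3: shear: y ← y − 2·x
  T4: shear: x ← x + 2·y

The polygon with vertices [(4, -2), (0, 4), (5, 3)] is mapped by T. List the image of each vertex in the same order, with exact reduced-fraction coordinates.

T1 rotate counter-clockwise with cos θ = 12/13, sin θ = -5/13: (4, -2) → (38/13, -44/13); (0, 4) → (20/13, 48/13); (5, 3) → (75/13, 11/13)
T2 reflect across y = 0: (38/13, -44/13) → (38/13, 44/13); (20/13, 48/13) → (20/13, -48/13); (75/13, 11/13) → (75/13, -11/13)
T3 shear: y ← y − 2·x: (38/13, 44/13) → (38/13, -32/13); (20/13, -48/13) → (20/13, -88/13); (75/13, -11/13) → (75/13, -161/13)
T4 shear: x ← x + 2·y: (38/13, -32/13) → (-2, -32/13); (20/13, -88/13) → (-12, -88/13); (75/13, -161/13) → (-19, -161/13)

image vertices: (-2, -32/13), (-12, -88/13), (-19, -161/13)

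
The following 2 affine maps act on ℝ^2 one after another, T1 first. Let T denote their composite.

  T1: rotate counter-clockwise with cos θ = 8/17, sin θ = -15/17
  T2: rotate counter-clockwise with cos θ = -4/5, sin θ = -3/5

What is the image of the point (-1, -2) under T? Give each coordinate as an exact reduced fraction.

T1 rotate counter-clockwise with cos θ = 8/17, sin θ = -15/17: (-1, -2) → (-38/17, -1/17)
T2 rotate counter-clockwise with cos θ = -4/5, sin θ = -3/5: (-38/17, -1/17) → (149/85, 118/85)

T(p) = (149/85, 118/85)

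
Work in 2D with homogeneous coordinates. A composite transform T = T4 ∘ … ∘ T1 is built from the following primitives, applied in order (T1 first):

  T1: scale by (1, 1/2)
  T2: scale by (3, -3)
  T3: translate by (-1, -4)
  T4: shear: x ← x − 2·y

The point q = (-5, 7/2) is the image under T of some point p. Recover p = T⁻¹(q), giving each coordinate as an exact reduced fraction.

p = (1, -5)

T1 = [1 0 0; 0 1/2 0; 0 0 1]
T2·T1 = [3 0 0; 0 -3/2 0; 0 0 1]
T3·…·T1 = [3 0 -1; 0 -3/2 -4; 0 0 1]
T4·…·T1 = [3 3 7; 0 -3/2 -4; 0 0 1]
det M = -9/2; M⁻¹ = [1/3 2/3 1/3; 0 -2/3 -8/3; 0 0 1]
M⁻¹ · (-5, 7/2)ᵀ = (1, -5)ᵀ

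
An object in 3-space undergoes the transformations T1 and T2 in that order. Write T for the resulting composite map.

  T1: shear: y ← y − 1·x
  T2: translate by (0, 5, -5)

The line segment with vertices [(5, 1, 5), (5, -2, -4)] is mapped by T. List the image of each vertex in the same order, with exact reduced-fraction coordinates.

image vertices: (5, 1, 0), (5, -2, -9)

T1 shear: y ← y − 1·x: (5, 1, 5) → (5, -4, 5); (5, -2, -4) → (5, -7, -4)
T2 translate by (0, 5, -5): (5, -4, 5) → (5, 1, 0); (5, -7, -4) → (5, -2, -9)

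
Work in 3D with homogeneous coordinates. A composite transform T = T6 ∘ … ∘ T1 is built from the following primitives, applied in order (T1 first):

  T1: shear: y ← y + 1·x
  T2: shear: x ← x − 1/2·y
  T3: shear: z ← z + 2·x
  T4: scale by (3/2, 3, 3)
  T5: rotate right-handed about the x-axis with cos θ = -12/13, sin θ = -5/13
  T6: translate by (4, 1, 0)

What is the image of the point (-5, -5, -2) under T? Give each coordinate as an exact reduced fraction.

T(p) = (4, 343/13, 222/13)

T1 shear: y ← y + 1·x: (-5, -5, -2) → (-5, -10, -2)
T2 shear: x ← x − 1/2·y: (-5, -10, -2) → (0, -10, -2)
T3 shear: z ← z + 2·x: (0, -10, -2) → (0, -10, -2)
T4 scale by (3/2, 3, 3): (0, -10, -2) → (0, -30, -6)
T5 rotate right-handed about the x-axis with cos θ = -12/13, sin θ = -5/13: (0, -30, -6) → (0, 330/13, 222/13)
T6 translate by (4, 1, 0): (0, 330/13, 222/13) → (4, 343/13, 222/13)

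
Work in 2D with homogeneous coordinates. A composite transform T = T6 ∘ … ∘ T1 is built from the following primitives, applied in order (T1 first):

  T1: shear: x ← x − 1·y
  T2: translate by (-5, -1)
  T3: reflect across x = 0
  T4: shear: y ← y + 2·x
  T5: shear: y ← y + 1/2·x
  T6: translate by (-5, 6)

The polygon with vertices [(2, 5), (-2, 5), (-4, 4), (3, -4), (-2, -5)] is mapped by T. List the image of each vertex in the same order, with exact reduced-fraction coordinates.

T1 shear: x ← x − 1·y: (2, 5) → (-3, 5); (-2, 5) → (-7, 5); (-4, 4) → (-8, 4); (3, -4) → (7, -4); (-2, -5) → (3, -5)
T2 translate by (-5, -1): (-3, 5) → (-8, 4); (-7, 5) → (-12, 4); (-8, 4) → (-13, 3); (7, -4) → (2, -5); (3, -5) → (-2, -6)
T3 reflect across x = 0: (-8, 4) → (8, 4); (-12, 4) → (12, 4); (-13, 3) → (13, 3); (2, -5) → (-2, -5); (-2, -6) → (2, -6)
T4 shear: y ← y + 2·x: (8, 4) → (8, 20); (12, 4) → (12, 28); (13, 3) → (13, 29); (-2, -5) → (-2, -9); (2, -6) → (2, -2)
T5 shear: y ← y + 1/2·x: (8, 20) → (8, 24); (12, 28) → (12, 34); (13, 29) → (13, 71/2); (-2, -9) → (-2, -10); (2, -2) → (2, -1)
T6 translate by (-5, 6): (8, 24) → (3, 30); (12, 34) → (7, 40); (13, 71/2) → (8, 83/2); (-2, -10) → (-7, -4); (2, -1) → (-3, 5)

image vertices: (3, 30), (7, 40), (8, 83/2), (-7, -4), (-3, 5)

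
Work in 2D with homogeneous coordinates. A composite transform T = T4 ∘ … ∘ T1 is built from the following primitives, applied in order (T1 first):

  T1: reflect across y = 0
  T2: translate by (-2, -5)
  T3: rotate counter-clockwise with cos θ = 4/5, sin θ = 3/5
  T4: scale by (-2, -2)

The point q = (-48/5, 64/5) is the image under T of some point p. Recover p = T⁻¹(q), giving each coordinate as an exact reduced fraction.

p = (2, 3)

T1 = [1 0 0; 0 -1 0; 0 0 1]
T2·T1 = [1 0 -2; 0 -1 -5; 0 0 1]
T3·…·T1 = [4/5 3/5 7/5; 3/5 -4/5 -26/5; 0 0 1]
T4·…·T1 = [-8/5 -6/5 -14/5; -6/5 8/5 52/5; 0 0 1]
det M = -4; M⁻¹ = [-2/5 -3/10 2; -3/10 2/5 -5; 0 0 1]
M⁻¹ · (-48/5, 64/5)ᵀ = (2, 3)ᵀ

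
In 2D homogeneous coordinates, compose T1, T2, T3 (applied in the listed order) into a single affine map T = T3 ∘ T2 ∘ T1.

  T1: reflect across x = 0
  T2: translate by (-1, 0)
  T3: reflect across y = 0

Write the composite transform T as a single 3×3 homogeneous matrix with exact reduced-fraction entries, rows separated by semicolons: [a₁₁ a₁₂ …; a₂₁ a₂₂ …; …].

T = [-1 0 -1; 0 -1 0; 0 0 1]

T1 = [-1 0 0; 0 1 0; 0 0 1]
T2·T1 = [-1 0 -1; 0 1 0; 0 0 1]
T3·…·T1 = [-1 0 -1; 0 -1 0; 0 0 1]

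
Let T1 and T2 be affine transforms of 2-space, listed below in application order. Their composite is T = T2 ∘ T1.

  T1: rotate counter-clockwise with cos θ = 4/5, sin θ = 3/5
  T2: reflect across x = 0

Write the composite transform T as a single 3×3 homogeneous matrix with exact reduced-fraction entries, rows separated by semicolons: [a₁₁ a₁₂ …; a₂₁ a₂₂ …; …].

T = [-4/5 3/5 0; 3/5 4/5 0; 0 0 1]

T1 = [4/5 -3/5 0; 3/5 4/5 0; 0 0 1]
T2·T1 = [-4/5 3/5 0; 3/5 4/5 0; 0 0 1]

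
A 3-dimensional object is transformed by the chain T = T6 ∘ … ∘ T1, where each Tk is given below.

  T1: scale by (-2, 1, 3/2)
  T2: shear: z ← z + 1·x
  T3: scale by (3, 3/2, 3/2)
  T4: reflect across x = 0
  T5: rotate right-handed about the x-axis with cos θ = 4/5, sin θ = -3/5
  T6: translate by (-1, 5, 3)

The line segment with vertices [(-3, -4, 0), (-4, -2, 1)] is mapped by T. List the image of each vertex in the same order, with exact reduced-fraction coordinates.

T1 scale by (-2, 1, 3/2): (-3, -4, 0) → (6, -4, 0); (-4, -2, 1) → (8, -2, 3/2)
T2 shear: z ← z + 1·x: (6, -4, 0) → (6, -4, 6); (8, -2, 3/2) → (8, -2, 19/2)
T3 scale by (3, 3/2, 3/2): (6, -4, 6) → (18, -6, 9); (8, -2, 19/2) → (24, -3, 57/4)
T4 reflect across x = 0: (18, -6, 9) → (-18, -6, 9); (24, -3, 57/4) → (-24, -3, 57/4)
T5 rotate right-handed about the x-axis with cos θ = 4/5, sin θ = -3/5: (-18, -6, 9) → (-18, 3/5, 54/5); (-24, -3, 57/4) → (-24, 123/20, 66/5)
T6 translate by (-1, 5, 3): (-18, 3/5, 54/5) → (-19, 28/5, 69/5); (-24, 123/20, 66/5) → (-25, 223/20, 81/5)

image vertices: (-19, 28/5, 69/5), (-25, 223/20, 81/5)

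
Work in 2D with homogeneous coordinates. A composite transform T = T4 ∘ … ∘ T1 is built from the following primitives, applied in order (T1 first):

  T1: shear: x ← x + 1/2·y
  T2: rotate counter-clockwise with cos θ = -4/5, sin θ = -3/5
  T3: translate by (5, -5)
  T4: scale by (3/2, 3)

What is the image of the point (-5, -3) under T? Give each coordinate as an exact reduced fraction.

T(p) = (63/5, 39/10)

T1 shear: x ← x + 1/2·y: (-5, -3) → (-13/2, -3)
T2 rotate counter-clockwise with cos θ = -4/5, sin θ = -3/5: (-13/2, -3) → (17/5, 63/10)
T3 translate by (5, -5): (17/5, 63/10) → (42/5, 13/10)
T4 scale by (3/2, 3): (42/5, 13/10) → (63/5, 39/10)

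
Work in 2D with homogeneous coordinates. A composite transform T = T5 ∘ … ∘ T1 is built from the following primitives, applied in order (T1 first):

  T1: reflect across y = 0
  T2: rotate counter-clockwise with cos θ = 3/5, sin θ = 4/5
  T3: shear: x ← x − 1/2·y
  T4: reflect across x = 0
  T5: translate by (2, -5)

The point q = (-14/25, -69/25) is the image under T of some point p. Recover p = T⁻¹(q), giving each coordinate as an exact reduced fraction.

T1 = [1 0 0; 0 -1 0; 0 0 1]
T2·T1 = [3/5 4/5 0; 4/5 -3/5 0; 0 0 1]
T3·…·T1 = [1/5 11/10 0; 4/5 -3/5 0; 0 0 1]
T4·…·T1 = [-1/5 -11/10 0; 4/5 -3/5 0; 0 0 1]
T5·…·T1 = [-1/5 -11/10 2; 4/5 -3/5 -5; 0 0 1]
det M = 1; M⁻¹ = [-3/5 11/10 67/10; -4/5 -1/5 3/5; 0 0 1]
M⁻¹ · (-14/25, -69/25)ᵀ = (4, 8/5)ᵀ

p = (4, 8/5)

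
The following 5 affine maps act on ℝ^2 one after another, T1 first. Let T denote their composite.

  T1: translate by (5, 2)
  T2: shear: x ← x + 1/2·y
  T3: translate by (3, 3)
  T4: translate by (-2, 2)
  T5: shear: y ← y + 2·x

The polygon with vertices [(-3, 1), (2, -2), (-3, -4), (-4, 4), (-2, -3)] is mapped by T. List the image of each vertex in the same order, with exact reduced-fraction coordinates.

T1 translate by (5, 2): (-3, 1) → (2, 3); (2, -2) → (7, 0); (-3, -4) → (2, -2); (-4, 4) → (1, 6); (-2, -3) → (3, -1)
T2 shear: x ← x + 1/2·y: (2, 3) → (7/2, 3); (7, 0) → (7, 0); (2, -2) → (1, -2); (1, 6) → (4, 6); (3, -1) → (5/2, -1)
T3 translate by (3, 3): (7/2, 3) → (13/2, 6); (7, 0) → (10, 3); (1, -2) → (4, 1); (4, 6) → (7, 9); (5/2, -1) → (11/2, 2)
T4 translate by (-2, 2): (13/2, 6) → (9/2, 8); (10, 3) → (8, 5); (4, 1) → (2, 3); (7, 9) → (5, 11); (11/2, 2) → (7/2, 4)
T5 shear: y ← y + 2·x: (9/2, 8) → (9/2, 17); (8, 5) → (8, 21); (2, 3) → (2, 7); (5, 11) → (5, 21); (7/2, 4) → (7/2, 11)

image vertices: (9/2, 17), (8, 21), (2, 7), (5, 21), (7/2, 11)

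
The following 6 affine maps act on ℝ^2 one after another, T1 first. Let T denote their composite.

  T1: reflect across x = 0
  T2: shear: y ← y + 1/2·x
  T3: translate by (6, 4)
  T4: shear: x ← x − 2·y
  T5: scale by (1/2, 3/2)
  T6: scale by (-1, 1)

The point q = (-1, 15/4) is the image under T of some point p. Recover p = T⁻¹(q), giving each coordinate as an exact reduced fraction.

p = (-1, -2)

T1 = [-1 0 0; 0 1 0; 0 0 1]
T2·T1 = [-1 0 0; -1/2 1 0; 0 0 1]
T3·…·T1 = [-1 0 6; -1/2 1 4; 0 0 1]
T4·…·T1 = [0 -2 -2; -1/2 1 4; 0 0 1]
T5·…·T1 = [0 -1 -1; -3/4 3/2 6; 0 0 1]
T6·…·T1 = [0 1 1; -3/4 3/2 6; 0 0 1]
det M = 3/4; M⁻¹ = [2 -4/3 6; 1 0 -1; 0 0 1]
M⁻¹ · (-1, 15/4)ᵀ = (-1, -2)ᵀ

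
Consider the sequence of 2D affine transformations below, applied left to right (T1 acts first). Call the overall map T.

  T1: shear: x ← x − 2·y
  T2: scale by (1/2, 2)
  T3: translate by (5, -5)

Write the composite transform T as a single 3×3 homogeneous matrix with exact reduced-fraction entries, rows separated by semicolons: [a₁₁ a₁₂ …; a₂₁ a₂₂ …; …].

T1 = [1 -2 0; 0 1 0; 0 0 1]
T2·T1 = [1/2 -1 0; 0 2 0; 0 0 1]
T3·…·T1 = [1/2 -1 5; 0 2 -5; 0 0 1]

T = [1/2 -1 5; 0 2 -5; 0 0 1]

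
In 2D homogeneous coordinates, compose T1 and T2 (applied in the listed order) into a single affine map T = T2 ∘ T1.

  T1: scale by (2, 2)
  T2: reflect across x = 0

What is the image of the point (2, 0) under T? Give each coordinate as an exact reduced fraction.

T(p) = (-4, 0)

T1 scale by (2, 2): (2, 0) → (4, 0)
T2 reflect across x = 0: (4, 0) → (-4, 0)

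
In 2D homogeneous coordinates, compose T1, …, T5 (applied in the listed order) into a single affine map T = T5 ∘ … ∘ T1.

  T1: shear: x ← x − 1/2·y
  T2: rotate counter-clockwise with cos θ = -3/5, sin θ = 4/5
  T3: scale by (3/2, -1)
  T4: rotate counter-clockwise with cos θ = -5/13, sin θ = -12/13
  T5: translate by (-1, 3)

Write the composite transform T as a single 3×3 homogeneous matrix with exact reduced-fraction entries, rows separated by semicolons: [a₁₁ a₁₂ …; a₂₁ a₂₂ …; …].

T1 = [1 -1/2 0; 0 1 0; 0 0 1]
T2·T1 = [-3/5 -1/2 0; 4/5 -1 0; 0 0 1]
T3·…·T1 = [-9/10 -3/4 0; -4/5 1 0; 0 0 1]
T4·…·T1 = [-51/130 63/52 0; 74/65 4/13 0; 0 0 1]
T5·…·T1 = [-51/130 63/52 -1; 74/65 4/13 3; 0 0 1]

T = [-51/130 63/52 -1; 74/65 4/13 3; 0 0 1]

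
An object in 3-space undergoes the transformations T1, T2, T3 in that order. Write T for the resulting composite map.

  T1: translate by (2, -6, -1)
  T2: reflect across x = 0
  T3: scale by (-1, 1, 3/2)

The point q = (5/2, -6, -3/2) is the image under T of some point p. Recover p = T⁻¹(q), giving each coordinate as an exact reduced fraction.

T1 = [1 0 0 2; 0 1 0 -6; 0 0 1 -1; 0 0 0 1]
T2·T1 = [-1 0 0 -2; 0 1 0 -6; 0 0 1 -1; 0 0 0 1]
T3·…·T1 = [1 0 0 2; 0 1 0 -6; 0 0 3/2 -3/2; 0 0 0 1]
det M = 3/2; M⁻¹ = [1 0 0 -2; 0 1 0 6; 0 0 2/3 1; 0 0 0 1]
M⁻¹ · (5/2, -6, -3/2)ᵀ = (1/2, 0, 0)ᵀ

p = (1/2, 0, 0)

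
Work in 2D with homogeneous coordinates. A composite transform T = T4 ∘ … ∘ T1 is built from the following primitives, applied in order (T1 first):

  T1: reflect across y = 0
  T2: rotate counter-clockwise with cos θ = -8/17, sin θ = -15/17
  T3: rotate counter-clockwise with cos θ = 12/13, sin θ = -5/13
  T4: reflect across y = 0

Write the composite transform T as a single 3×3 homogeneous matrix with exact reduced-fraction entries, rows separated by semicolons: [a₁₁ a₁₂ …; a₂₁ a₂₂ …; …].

T1 = [1 0 0; 0 -1 0; 0 0 1]
T2·T1 = [-8/17 -15/17 0; -15/17 8/17 0; 0 0 1]
T3·…·T1 = [-171/221 -140/221 0; -140/221 171/221 0; 0 0 1]
T4·…·T1 = [-171/221 -140/221 0; 140/221 -171/221 0; 0 0 1]

T = [-171/221 -140/221 0; 140/221 -171/221 0; 0 0 1]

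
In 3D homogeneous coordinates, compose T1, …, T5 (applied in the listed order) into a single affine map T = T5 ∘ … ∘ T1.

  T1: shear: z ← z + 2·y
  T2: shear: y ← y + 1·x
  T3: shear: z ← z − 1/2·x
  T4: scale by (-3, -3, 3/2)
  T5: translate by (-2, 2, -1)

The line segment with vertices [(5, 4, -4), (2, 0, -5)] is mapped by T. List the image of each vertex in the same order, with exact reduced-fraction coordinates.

T1 shear: z ← z + 2·y: (5, 4, -4) → (5, 4, 4); (2, 0, -5) → (2, 0, -5)
T2 shear: y ← y + 1·x: (5, 4, 4) → (5, 9, 4); (2, 0, -5) → (2, 2, -5)
T3 shear: z ← z − 1/2·x: (5, 9, 4) → (5, 9, 3/2); (2, 2, -5) → (2, 2, -6)
T4 scale by (-3, -3, 3/2): (5, 9, 3/2) → (-15, -27, 9/4); (2, 2, -6) → (-6, -6, -9)
T5 translate by (-2, 2, -1): (-15, -27, 9/4) → (-17, -25, 5/4); (-6, -6, -9) → (-8, -4, -10)

image vertices: (-17, -25, 5/4), (-8, -4, -10)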